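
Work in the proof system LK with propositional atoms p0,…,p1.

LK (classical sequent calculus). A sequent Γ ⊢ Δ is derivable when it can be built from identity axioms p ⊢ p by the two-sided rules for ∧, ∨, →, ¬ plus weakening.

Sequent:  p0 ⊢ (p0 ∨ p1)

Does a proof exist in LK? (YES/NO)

Proof tree:
[∨R] p0 ⊢ (p0 ∨ p1)
  [WR] p0 ⊢ p0, p1
    [Ax] p0 ⊢ p0

Result: YES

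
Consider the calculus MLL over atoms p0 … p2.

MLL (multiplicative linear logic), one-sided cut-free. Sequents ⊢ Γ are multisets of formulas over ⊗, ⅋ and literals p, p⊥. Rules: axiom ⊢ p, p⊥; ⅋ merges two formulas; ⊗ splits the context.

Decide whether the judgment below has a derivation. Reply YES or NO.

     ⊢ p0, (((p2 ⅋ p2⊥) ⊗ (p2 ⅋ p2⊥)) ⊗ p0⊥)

Derivation (root first):
[⊗]  ⊢ p0, (((p2 ⅋ p2⊥) ⊗ (p2 ⅋ p2⊥)) ⊗ p0⊥)
  [⊗]  ⊢ ((p2 ⅋ p2⊥) ⊗ (p2 ⅋ p2⊥))
    [⅋]  ⊢ (p2 ⅋ p2⊥)
      [Ax]  ⊢ p2, p2⊥
    [⅋]  ⊢ (p2 ⅋ p2⊥)
      [Ax]  ⊢ p2, p2⊥
  [Ax]  ⊢ p0, p0⊥

Result: YES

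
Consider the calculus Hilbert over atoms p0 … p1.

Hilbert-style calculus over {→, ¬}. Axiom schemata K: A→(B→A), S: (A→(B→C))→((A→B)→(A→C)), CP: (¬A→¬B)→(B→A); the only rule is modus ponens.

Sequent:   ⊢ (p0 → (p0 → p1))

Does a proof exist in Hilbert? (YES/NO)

Search for a countermodel by truth-table:
  v=00: Γ:[] Δ:[(p0 → (p0 → p1))=T] refutes=False
  v=01: Γ:[] Δ:[(p0 → (p0 → p1))=T] refutes=False
  v=10: Γ:[] Δ:[(p0 → (p0 → p1))=F] refutes=True  ← countermodel

Result: NO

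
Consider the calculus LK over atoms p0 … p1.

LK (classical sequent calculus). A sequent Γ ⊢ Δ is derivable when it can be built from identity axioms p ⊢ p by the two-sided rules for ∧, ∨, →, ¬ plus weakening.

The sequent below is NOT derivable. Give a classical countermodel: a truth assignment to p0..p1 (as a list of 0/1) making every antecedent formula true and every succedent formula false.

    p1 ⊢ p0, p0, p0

Search for a countermodel by truth-table:
  v=00: Γ:[p1=F] Δ:[p0=F, p0=F, p0=F] refutes=False
  v=01: Γ:[p1=T] Δ:[p0=F, p0=F, p0=F] refutes=True  ← countermodel

Result: [0, 1]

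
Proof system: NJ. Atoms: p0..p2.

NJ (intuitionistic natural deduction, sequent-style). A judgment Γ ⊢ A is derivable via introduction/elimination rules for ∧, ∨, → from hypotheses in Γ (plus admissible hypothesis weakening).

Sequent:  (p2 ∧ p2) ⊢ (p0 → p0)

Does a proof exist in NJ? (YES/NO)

Derivation trace:
[→I] (p2 ∧ p2) ⊢ (p0 → p0)
  [Wk] p0, (p2 ∧ p2) ⊢ p0
    [Ax] p0 ⊢ p0

Result: YES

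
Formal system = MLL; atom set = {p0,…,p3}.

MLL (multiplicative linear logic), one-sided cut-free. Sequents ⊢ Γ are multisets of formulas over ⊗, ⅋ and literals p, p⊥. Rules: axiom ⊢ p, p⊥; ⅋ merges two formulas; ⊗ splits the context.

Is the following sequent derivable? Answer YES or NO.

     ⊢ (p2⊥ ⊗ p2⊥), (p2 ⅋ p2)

Derivation (root first):
[⅋]  ⊢ (p2⊥ ⊗ p2⊥), (p2 ⅋ p2)
  [⊗]  ⊢ p2, p2, (p2⊥ ⊗ p2⊥)
    [Ax]  ⊢ p2, p2⊥
    [Ax]  ⊢ p2, p2⊥

Result: YES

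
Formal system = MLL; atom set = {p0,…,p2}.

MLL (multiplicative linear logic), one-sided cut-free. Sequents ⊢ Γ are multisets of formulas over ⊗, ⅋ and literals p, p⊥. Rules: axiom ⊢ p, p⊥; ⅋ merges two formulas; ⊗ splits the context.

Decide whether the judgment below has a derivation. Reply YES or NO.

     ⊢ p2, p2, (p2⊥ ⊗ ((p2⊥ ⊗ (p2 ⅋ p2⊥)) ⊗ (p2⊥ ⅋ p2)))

Derivation (root first):
[⊗]  ⊢ p2, p2, (p2⊥ ⊗ ((p2⊥ ⊗ (p2 ⅋ p2⊥)) ⊗ (p2⊥ ⅋ p2)))
  [Ax]  ⊢ p2, p2⊥
  [⊗]  ⊢ p2, ((p2⊥ ⊗ (p2 ⅋ p2⊥)) ⊗ (p2⊥ ⅋ p2))
    [⊗]  ⊢ p2, (p2⊥ ⊗ (p2 ⅋ p2⊥))
      [Ax]  ⊢ p2, p2⊥
      [⅋]  ⊢ (p2 ⅋ p2⊥)
        [Ax]  ⊢ p2, p2⊥
    [⅋]  ⊢ (p2⊥ ⅋ p2)
      [Ax]  ⊢ p2, p2⊥

Result: YES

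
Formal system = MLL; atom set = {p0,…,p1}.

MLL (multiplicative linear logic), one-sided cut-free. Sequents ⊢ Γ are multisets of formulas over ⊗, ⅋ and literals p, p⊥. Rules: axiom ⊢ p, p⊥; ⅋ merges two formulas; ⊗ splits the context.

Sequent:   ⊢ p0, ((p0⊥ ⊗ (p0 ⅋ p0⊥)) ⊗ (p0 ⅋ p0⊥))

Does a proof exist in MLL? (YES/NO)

Proof tree:
[⊗]  ⊢ p0, ((p0⊥ ⊗ (p0 ⅋ p0⊥)) ⊗ (p0 ⅋ p0⊥))
  [⊗]  ⊢ p0, (p0⊥ ⊗ (p0 ⅋ p0⊥))
    [Ax]  ⊢ p0, p0⊥
    [⅋]  ⊢ (p0 ⅋ p0⊥)
      [Ax]  ⊢ p0, p0⊥
  [⅋]  ⊢ (p0 ⅋ p0⊥)
    [Ax]  ⊢ p0, p0⊥

Result: YES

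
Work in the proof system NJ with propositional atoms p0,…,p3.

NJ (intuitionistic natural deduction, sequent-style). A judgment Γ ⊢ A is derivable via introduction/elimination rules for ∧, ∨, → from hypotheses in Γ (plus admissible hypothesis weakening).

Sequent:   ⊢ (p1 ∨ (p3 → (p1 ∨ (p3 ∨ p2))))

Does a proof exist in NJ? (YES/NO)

Derivation (root first):
[∨I₂]  ⊢ (p1 ∨ (p3 → (p1 ∨ (p3 ∨ p2))))
  [→I]  ⊢ (p3 → (p1 ∨ (p3 ∨ p2)))
    [∨I₂] p3 ⊢ (p1 ∨ (p3 ∨ p2))
      [∨I₁] p3 ⊢ (p3 ∨ p2)
        [Ax] p3 ⊢ p3

Result: YES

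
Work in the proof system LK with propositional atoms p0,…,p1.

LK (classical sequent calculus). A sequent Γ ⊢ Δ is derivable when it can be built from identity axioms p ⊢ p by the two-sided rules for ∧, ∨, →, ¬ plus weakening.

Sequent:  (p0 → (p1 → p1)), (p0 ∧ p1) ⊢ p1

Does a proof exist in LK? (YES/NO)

Derivation trace:
[∧L] (p0 → (p1 → p1)), (p0 ∧ p1) ⊢ p1
  [→L] p1, p0, (p0 → (p1 → p1)) ⊢ p1
    [Ax] p0 ⊢ p0
    [→L] p1, (p1 → p1) ⊢ p1
      [Ax] p1 ⊢ p1
      [Ax] p1 ⊢ p1

Result: YES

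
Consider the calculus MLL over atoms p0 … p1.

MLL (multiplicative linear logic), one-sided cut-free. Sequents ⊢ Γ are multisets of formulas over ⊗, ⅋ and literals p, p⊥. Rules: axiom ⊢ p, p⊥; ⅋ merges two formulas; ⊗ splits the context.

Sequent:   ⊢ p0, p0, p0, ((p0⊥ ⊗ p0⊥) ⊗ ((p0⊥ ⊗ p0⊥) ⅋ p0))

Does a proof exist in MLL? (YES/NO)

Proof tree:
[⊗]  ⊢ p0, p0, p0, ((p0⊥ ⊗ p0⊥) ⊗ ((p0⊥ ⊗ p0⊥) ⅋ p0))
  [⊗]  ⊢ p0, p0, (p0⊥ ⊗ p0⊥)
    [Ax]  ⊢ p0, p0⊥
    [Ax]  ⊢ p0, p0⊥
  [⅋]  ⊢ p0, ((p0⊥ ⊗ p0⊥) ⅋ p0)
    [⊗]  ⊢ p0, p0, (p0⊥ ⊗ p0⊥)
      [Ax]  ⊢ p0, p0⊥
      [Ax]  ⊢ p0, p0⊥

Result: YES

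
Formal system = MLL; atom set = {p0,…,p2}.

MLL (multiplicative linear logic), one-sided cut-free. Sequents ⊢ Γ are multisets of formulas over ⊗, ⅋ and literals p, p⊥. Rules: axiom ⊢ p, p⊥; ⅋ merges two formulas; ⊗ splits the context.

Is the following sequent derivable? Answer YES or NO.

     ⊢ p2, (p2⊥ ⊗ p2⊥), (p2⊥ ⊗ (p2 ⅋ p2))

Derivation (root first):
[⊗]  ⊢ p2, (p2⊥ ⊗ p2⊥), (p2⊥ ⊗ (p2 ⅋ p2))
  [Ax]  ⊢ p2, p2⊥
  [⅋]  ⊢ (p2⊥ ⊗ p2⊥), (p2 ⅋ p2)
    [⊗]  ⊢ p2, p2, (p2⊥ ⊗ p2⊥)
      [Ax]  ⊢ p2, p2⊥
      [Ax]  ⊢ p2, p2⊥

Result: YES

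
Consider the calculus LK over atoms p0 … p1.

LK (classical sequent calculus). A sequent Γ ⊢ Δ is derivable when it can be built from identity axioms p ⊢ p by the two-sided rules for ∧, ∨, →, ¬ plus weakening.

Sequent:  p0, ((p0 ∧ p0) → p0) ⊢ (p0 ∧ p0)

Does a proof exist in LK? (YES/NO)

Derivation trace:
[→L] p0, ((p0 ∧ p0) → p0) ⊢ (p0 ∧ p0)
  [∧R] p0 ⊢ (p0 ∧ p0)
    [Ax] p0 ⊢ p0
    [Ax] p0 ⊢ p0
  [∧R] p0 ⊢ (p0 ∧ p0)
    [Ax] p0 ⊢ p0
    [Ax] p0 ⊢ p0

Result: YES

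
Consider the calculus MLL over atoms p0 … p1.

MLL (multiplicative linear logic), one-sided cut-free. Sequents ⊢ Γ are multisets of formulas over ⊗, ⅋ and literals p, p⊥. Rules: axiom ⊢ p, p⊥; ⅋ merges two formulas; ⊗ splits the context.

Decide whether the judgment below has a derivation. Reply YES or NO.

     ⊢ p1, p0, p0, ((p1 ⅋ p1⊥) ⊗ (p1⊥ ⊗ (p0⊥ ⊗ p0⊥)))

Derivation (root first):
[⊗]  ⊢ p1, p0, p0, ((p1 ⅋ p1⊥) ⊗ (p1⊥ ⊗ (p0⊥ ⊗ p0⊥)))
  [⅋]  ⊢ (p1 ⅋ p1⊥)
    [Ax]  ⊢ p1, p1⊥
  [⊗]  ⊢ p1, p0, p0, (p1⊥ ⊗ (p0⊥ ⊗ p0⊥))
    [Ax]  ⊢ p1, p1⊥
    [⊗]  ⊢ p0, p0, (p0⊥ ⊗ p0⊥)
      [Ax]  ⊢ p0, p0⊥
      [Ax]  ⊢ p0, p0⊥

Result: YES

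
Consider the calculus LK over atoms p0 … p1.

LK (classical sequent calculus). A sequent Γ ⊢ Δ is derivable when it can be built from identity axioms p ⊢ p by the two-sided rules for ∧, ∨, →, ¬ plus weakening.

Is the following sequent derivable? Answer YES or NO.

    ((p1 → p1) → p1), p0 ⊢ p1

Derivation trace:
[WL] ((p1 → p1) → p1), p0 ⊢ p1
  [→L] ((p1 → p1) → p1) ⊢ p1
    [→R]  ⊢ (p1 → p1)
      [Ax] p1 ⊢ p1
    [Ax] p1 ⊢ p1

Result: YES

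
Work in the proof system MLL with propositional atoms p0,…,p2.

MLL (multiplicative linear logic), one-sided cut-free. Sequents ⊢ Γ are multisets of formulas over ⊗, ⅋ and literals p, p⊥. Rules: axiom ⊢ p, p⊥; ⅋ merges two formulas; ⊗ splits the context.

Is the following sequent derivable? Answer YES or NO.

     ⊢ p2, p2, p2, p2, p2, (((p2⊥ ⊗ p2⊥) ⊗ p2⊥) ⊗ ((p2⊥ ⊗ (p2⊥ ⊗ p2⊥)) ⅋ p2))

Proof tree:
[⊗]  ⊢ p2, p2, p2, p2, p2, (((p2⊥ ⊗ p2⊥) ⊗ p2⊥) ⊗ ((p2⊥ ⊗ (p2⊥ ⊗ p2⊥)) ⅋ p2))
  [⊗]  ⊢ p2, p2, p2, ((p2⊥ ⊗ p2⊥) ⊗ p2⊥)
    [⊗]  ⊢ p2, p2, (p2⊥ ⊗ p2⊥)
      [Ax]  ⊢ p2, p2⊥
      [Ax]  ⊢ p2, p2⊥
    [Ax]  ⊢ p2, p2⊥
  [⅋]  ⊢ p2, p2, ((p2⊥ ⊗ (p2⊥ ⊗ p2⊥)) ⅋ p2)
    [⊗]  ⊢ p2, p2, p2, (p2⊥ ⊗ (p2⊥ ⊗ p2⊥))
      [Ax]  ⊢ p2, p2⊥
      [⊗]  ⊢ p2, p2, (p2⊥ ⊗ p2⊥)
        [Ax]  ⊢ p2, p2⊥
        [Ax]  ⊢ p2, p2⊥

Result: YES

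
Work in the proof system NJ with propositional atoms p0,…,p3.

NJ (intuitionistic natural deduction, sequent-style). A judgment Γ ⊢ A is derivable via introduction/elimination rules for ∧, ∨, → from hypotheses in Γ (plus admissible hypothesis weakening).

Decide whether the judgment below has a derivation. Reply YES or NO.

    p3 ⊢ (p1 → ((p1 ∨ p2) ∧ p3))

Derivation (root first):
[→I] p3 ⊢ (p1 → ((p1 ∨ p2) ∧ p3))
  [∧I] p1, p3 ⊢ ((p1 ∨ p2) ∧ p3)
    [∨I₁] p1 ⊢ (p1 ∨ p2)
      [Ax] p1 ⊢ p1
    [Ax] p3 ⊢ p3

Result: YES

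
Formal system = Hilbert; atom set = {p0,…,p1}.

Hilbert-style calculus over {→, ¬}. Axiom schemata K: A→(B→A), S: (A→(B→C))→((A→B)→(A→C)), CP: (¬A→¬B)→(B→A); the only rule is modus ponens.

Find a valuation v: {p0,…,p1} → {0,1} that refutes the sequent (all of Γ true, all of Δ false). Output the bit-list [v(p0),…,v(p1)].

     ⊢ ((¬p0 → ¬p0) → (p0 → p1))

Search for a countermodel by truth-table:
  v=00: Γ:[] Δ:[((¬p0 → ¬p0) → (p0 → p1))=T] refutes=False
  v=01: Γ:[] Δ:[((¬p0 → ¬p0) → (p0 → p1))=T] refutes=False
  v=10: Γ:[] Δ:[((¬p0 → ¬p0) → (p0 → p1))=F] refutes=True  ← countermodel

Result: [1, 0]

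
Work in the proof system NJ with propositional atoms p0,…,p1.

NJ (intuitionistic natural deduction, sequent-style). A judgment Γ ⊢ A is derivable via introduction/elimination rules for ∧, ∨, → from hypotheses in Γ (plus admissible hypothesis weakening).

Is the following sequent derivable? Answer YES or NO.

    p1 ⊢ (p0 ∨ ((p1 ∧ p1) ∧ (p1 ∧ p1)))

Derivation (root first):
[∨I₂] p1 ⊢ (p0 ∨ ((p1 ∧ p1) ∧ (p1 ∧ p1)))
  [∧I] p1 ⊢ ((p1 ∧ p1) ∧ (p1 ∧ p1))
    [Wk] p1, p1 ⊢ (p1 ∧ p1)
      [∧I] p1 ⊢ (p1 ∧ p1)
        [Ax] p1 ⊢ p1
        [Ax] p1 ⊢ p1
    [∧I] p1 ⊢ (p1 ∧ p1)
      [Ax] p1 ⊢ p1
      [Ax] p1 ⊢ p1

Result: YES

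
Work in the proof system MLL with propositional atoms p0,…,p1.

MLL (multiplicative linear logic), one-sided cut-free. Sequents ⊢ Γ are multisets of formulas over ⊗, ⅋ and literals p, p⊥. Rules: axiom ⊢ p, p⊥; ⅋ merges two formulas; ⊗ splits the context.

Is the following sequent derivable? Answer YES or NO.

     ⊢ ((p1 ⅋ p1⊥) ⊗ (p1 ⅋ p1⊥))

Proof tree:
[⊗]  ⊢ ((p1 ⅋ p1⊥) ⊗ (p1 ⅋ p1⊥))
  [⅋]  ⊢ (p1 ⅋ p1⊥)
    [Ax]  ⊢ p1, p1⊥
  [⅋]  ⊢ (p1 ⅋ p1⊥)
    [Ax]  ⊢ p1, p1⊥

Result: YES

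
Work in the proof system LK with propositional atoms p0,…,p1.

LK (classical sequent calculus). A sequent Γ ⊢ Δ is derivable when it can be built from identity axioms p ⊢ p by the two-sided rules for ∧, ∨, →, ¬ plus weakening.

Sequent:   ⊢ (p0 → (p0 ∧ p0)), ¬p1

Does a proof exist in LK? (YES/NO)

Derivation (root first):
[¬R]  ⊢ (p0 → (p0 ∧ p0)), ¬p1
  [WL] p1 ⊢ (p0 → (p0 ∧ p0))
    [→R]  ⊢ (p0 → (p0 ∧ p0))
      [∧R] p0 ⊢ (p0 ∧ p0)
        [Ax] p0 ⊢ p0
        [Ax] p0 ⊢ p0

Result: YES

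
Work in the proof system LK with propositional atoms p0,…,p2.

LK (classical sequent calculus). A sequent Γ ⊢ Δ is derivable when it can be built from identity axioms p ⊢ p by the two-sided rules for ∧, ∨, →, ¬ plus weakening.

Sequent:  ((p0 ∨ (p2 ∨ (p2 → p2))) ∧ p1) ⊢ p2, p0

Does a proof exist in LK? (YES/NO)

Search for a countermodel by truth-table:
  v=000: Γ:[((p0 ∨ (p2 ∨ (p2 → p2))) ∧ p1)=F] Δ:[p2=F, p0=F] refutes=False
  v=001: Γ:[((p0 ∨ (p2 ∨ (p2 → p2))) ∧ p1)=F] Δ:[p2=T, p0=F] refutes=False
  v=010: Γ:[((p0 ∨ (p2 ∨ (p2 → p2))) ∧ p1)=T] Δ:[p2=F, p0=F] refutes=True  ← countermodel

Result: NO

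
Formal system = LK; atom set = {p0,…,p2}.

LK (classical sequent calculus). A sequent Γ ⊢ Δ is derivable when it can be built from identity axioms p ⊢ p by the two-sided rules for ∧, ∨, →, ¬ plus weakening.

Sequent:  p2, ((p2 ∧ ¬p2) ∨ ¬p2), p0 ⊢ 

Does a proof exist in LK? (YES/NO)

Derivation (root first):
[WL] p2, ((p2 ∧ ¬p2) ∨ ¬p2), p0 ⊢ 
  [∨L] p2, ((p2 ∧ ¬p2) ∨ ¬p2) ⊢ 
    [∧L] (p2 ∧ ¬p2) ⊢ 
      [¬L] p2, ¬p2 ⊢ 
        [Ax] p2 ⊢ p2
    [¬L] p2, ¬p2 ⊢ 
      [Ax] p2 ⊢ p2

Result: YES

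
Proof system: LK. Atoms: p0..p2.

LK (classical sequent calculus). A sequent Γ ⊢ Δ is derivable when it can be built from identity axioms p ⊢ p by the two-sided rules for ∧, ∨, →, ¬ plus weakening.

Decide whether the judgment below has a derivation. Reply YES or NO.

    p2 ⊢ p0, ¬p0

Derivation (root first):
[¬R] p2 ⊢ p0, ¬p0
  [WL] p0, p2 ⊢ p0
    [Ax] p0 ⊢ p0

Result: YES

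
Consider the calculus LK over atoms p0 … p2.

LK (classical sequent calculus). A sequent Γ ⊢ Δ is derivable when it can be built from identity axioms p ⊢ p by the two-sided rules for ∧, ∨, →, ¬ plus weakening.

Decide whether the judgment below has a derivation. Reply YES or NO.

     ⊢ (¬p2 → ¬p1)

Enumerate valuations to refute Γ ⊢ Δ:
  v=000: Γ:[] Δ:[(¬p2 → ¬p1)=T] refutes=False
  v=001: Γ:[] Δ:[(¬p2 → ¬p1)=T] refutes=False
  v=010: Γ:[] Δ:[(¬p2 → ¬p1)=F] refutes=True  ← countermodel

Result: NO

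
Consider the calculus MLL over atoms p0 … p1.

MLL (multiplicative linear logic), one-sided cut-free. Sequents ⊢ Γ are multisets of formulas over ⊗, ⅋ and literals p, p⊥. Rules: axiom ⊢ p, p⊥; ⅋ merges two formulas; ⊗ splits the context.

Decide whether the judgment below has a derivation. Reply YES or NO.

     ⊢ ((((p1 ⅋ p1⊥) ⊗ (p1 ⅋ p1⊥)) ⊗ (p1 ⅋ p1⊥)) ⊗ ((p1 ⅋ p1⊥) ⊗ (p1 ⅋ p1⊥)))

Derivation (root first):
[⊗]  ⊢ ((((p1 ⅋ p1⊥) ⊗ (p1 ⅋ p1⊥)) ⊗ (p1 ⅋ p1⊥)) ⊗ ((p1 ⅋ p1⊥) ⊗ (p1 ⅋ p1⊥)))
  [⊗]  ⊢ (((p1 ⅋ p1⊥) ⊗ (p1 ⅋ p1⊥)) ⊗ (p1 ⅋ p1⊥))
    [⊗]  ⊢ ((p1 ⅋ p1⊥) ⊗ (p1 ⅋ p1⊥))
      [⅋]  ⊢ (p1 ⅋ p1⊥)
        [Ax]  ⊢ p1, p1⊥
      [⅋]  ⊢ (p1 ⅋ p1⊥)
        [Ax]  ⊢ p1, p1⊥
    [⅋]  ⊢ (p1 ⅋ p1⊥)
      [Ax]  ⊢ p1, p1⊥
  [⊗]  ⊢ ((p1 ⅋ p1⊥) ⊗ (p1 ⅋ p1⊥))
    [⅋]  ⊢ (p1 ⅋ p1⊥)
      [Ax]  ⊢ p1, p1⊥
    [⅋]  ⊢ (p1 ⅋ p1⊥)
      [Ax]  ⊢ p1, p1⊥

Result: YES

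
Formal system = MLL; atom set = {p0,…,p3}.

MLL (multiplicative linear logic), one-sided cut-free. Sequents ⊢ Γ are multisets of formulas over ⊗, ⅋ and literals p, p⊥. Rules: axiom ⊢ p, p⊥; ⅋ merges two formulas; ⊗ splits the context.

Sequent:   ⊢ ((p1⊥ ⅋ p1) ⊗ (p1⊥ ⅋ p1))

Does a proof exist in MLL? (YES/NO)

Proof tree:
[⊗]  ⊢ ((p1⊥ ⅋ p1) ⊗ (p1⊥ ⅋ p1))
  [⅋]  ⊢ (p1⊥ ⅋ p1)
    [Ax]  ⊢ p1, p1⊥
  [⅋]  ⊢ (p1⊥ ⅋ p1)
    [Ax]  ⊢ p1, p1⊥

Result: YES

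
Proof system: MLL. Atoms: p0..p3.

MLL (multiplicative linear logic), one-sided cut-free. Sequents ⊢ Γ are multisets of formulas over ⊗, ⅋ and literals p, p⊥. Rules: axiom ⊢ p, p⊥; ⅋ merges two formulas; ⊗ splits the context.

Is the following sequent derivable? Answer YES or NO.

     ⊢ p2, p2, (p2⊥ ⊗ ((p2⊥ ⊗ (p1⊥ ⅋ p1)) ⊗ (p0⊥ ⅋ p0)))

Derivation trace:
[⊗]  ⊢ p2, p2, (p2⊥ ⊗ ((p2⊥ ⊗ (p1⊥ ⅋ p1)) ⊗ (p0⊥ ⅋ p0)))
  [Ax]  ⊢ p2, p2⊥
  [⊗]  ⊢ p2, ((p2⊥ ⊗ (p1⊥ ⅋ p1)) ⊗ (p0⊥ ⅋ p0))
    [⊗]  ⊢ p2, (p2⊥ ⊗ (p1⊥ ⅋ p1))
      [Ax]  ⊢ p2, p2⊥
      [⅋]  ⊢ (p1⊥ ⅋ p1)
        [Ax]  ⊢ p1, p1⊥
    [⅋]  ⊢ (p0⊥ ⅋ p0)
      [Ax]  ⊢ p0, p0⊥

Result: YES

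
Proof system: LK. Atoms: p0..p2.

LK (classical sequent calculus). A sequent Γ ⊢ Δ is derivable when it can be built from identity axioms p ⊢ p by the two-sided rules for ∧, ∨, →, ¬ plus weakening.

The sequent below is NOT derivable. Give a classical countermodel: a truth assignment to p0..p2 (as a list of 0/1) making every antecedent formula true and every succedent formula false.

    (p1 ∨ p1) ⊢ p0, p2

Enumerate valuations to refute Γ ⊢ Δ:
  v=000: Γ:[(p1 ∨ p1)=F] Δ:[p0=F, p2=F] refutes=False
  v=001: Γ:[(p1 ∨ p1)=F] Δ:[p0=F, p2=T] refutes=False
  v=010: Γ:[(p1 ∨ p1)=T] Δ:[p0=F, p2=F] refutes=True  ← countermodel

Result: [0, 1, 0]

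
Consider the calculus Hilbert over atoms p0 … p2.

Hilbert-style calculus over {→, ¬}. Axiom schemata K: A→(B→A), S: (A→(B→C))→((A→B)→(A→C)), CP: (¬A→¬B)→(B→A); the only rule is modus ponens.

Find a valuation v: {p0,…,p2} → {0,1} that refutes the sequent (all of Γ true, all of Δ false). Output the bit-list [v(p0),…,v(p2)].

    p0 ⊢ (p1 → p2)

Search for a countermodel by truth-table:
  v=000: Γ:[p0=F] Δ:[(p1 → p2)=T] refutes=False
  v=001: Γ:[p0=F] Δ:[(p1 → p2)=T] refutes=False
  v=010: Γ:[p0=F] Δ:[(p1 → p2)=F] refutes=False
  v=011: Γ:[p0=F] Δ:[(p1 → p2)=T] refutes=False
  v=100: Γ:[p0=T] Δ:[(p1 → p2)=T] refutes=False
  v=101: Γ:[p0=T] Δ:[(p1 → p2)=T] refutes=False
  v=110: Γ:[p0=T] Δ:[(p1 → p2)=F] refutes=True  ← countermodel

Result: [1, 1, 0]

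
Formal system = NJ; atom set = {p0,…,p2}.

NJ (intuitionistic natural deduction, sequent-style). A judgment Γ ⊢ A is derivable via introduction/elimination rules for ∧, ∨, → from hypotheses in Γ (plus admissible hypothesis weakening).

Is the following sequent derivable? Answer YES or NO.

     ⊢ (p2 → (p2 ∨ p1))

Proof tree:
[→I]  ⊢ (p2 → (p2 ∨ p1))
  [∨I₁] p2 ⊢ (p2 ∨ p1)
    [Ax] p2 ⊢ p2

Result: YES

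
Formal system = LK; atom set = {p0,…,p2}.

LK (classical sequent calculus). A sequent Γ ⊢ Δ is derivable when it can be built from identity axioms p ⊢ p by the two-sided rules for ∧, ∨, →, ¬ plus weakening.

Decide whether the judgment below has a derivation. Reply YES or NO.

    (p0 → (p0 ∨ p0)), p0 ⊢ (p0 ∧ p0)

Derivation (root first):
[∧R] (p0 → (p0 ∨ p0)), p0 ⊢ (p0 ∧ p0)
  [Ax] p0 ⊢ p0
  [→L] p0, (p0 → (p0 ∨ p0)) ⊢ p0
    [Ax] p0 ⊢ p0
    [∨L] (p0 ∨ p0) ⊢ p0
      [Ax] p0 ⊢ p0
      [Ax] p0 ⊢ p0

Result: YES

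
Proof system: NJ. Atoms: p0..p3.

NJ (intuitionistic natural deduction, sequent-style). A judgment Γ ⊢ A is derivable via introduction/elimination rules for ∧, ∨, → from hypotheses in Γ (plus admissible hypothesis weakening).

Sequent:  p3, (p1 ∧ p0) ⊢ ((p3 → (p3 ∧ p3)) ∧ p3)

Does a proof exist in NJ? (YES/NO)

Proof tree:
[∧I] p3, (p1 ∧ p0) ⊢ ((p3 → (p3 ∧ p3)) ∧ p3)
  [→I] (p1 ∧ p0) ⊢ (p3 → (p3 ∧ p3))
    [Wk] p3, (p1 ∧ p0) ⊢ (p3 ∧ p3)
      [∧I] p3 ⊢ (p3 ∧ p3)
        [Ax] p3 ⊢ p3
        [Ax] p3 ⊢ p3
  [Ax] p3 ⊢ p3

Result: YES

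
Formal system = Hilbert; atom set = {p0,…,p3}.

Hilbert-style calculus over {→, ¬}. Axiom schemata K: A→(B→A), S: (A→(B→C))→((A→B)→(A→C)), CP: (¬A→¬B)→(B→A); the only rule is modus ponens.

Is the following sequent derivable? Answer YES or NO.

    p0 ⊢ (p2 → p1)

Truth-table refutation:
  v=0000: Γ:[p0=F] Δ:[(p2 → p1)=T] refutes=False
  v=0001: Γ:[p0=F] Δ:[(p2 → p1)=T] refutes=False
  v=0010: Γ:[p0=F] Δ:[(p2 → p1)=F] refutes=False
  v=0011: Γ:[p0=F] Δ:[(p2 → p1)=F] refutes=False
  v=0100: Γ:[p0=F] Δ:[(p2 → p1)=T] refutes=False
  v=0101: Γ:[p0=F] Δ:[(p2 → p1)=T] refutes=False
  v=0110: Γ:[p0=F] Δ:[(p2 → p1)=T] refutes=False
  v=0111: Γ:[p0=F] Δ:[(p2 → p1)=T] refutes=False
  v=1000: Γ:[p0=T] Δ:[(p2 → p1)=T] refutes=False
  v=1001: Γ:[p0=T] Δ:[(p2 → p1)=T] refutes=False
  v=1010: Γ:[p0=T] Δ:[(p2 → p1)=F] refutes=True  ← countermodel

Result: NO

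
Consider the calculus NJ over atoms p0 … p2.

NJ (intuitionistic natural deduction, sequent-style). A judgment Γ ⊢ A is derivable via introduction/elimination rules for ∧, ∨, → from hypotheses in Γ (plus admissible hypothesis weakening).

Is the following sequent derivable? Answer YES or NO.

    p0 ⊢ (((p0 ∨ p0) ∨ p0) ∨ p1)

Derivation trace:
[∨I₁] p0 ⊢ (((p0 ∨ p0) ∨ p0) ∨ p1)
  [∨I₁] p0 ⊢ ((p0 ∨ p0) ∨ p0)
    [∨I₁] p0 ⊢ (p0 ∨ p0)
      [Ax] p0 ⊢ p0

Result: YES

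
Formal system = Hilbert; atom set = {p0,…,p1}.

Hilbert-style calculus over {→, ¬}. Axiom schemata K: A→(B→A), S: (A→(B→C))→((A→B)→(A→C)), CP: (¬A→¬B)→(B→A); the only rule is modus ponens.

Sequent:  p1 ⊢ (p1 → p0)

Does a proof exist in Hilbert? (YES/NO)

Search for a countermodel by truth-table:
  v=00: Γ:[p1=F] Δ:[(p1 → p0)=T] refutes=False
  v=01: Γ:[p1=T] Δ:[(p1 → p0)=F] refutes=True  ← countermodel

Result: NO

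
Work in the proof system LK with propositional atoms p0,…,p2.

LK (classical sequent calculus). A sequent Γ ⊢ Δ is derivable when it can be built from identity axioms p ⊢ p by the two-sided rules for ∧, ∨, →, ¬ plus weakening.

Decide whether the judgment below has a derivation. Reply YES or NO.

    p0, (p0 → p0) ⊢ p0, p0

Derivation trace:
[WR] p0, (p0 → p0) ⊢ p0, p0
  [→L] p0, (p0 → p0) ⊢ p0
    [Ax] p0 ⊢ p0
    [Ax] p0 ⊢ p0

Result: YES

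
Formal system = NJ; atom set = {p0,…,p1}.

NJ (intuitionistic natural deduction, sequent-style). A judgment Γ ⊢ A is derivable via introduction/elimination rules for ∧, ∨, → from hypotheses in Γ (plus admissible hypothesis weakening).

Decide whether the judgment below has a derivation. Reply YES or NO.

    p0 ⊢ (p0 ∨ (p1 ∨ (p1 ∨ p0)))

Derivation trace:
[∨I₂] p0 ⊢ (p0 ∨ (p1 ∨ (p1 ∨ p0)))
  [∨I₂] p0 ⊢ (p1 ∨ (p1 ∨ p0))
    [∨I₂] p0 ⊢ (p1 ∨ p0)
      [Ax] p0 ⊢ p0

Result: YES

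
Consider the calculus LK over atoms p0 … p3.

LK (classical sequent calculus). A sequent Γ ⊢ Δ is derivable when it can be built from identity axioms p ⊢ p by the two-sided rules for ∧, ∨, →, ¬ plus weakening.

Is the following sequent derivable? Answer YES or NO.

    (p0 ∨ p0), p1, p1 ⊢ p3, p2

Search for a countermodel by truth-table:
  v=0000: Γ:[(p0 ∨ p0)=F, p1=F, p1=F] Δ:[p3=F, p2=F] refutes=False
  v=0001: Γ:[(p0 ∨ p0)=F, p1=F, p1=F] Δ:[p3=T, p2=F] refutes=False
  v=0010: Γ:[(p0 ∨ p0)=F, p1=F, p1=F] Δ:[p3=F, p2=T] refutes=False
  v=0011: Γ:[(p0 ∨ p0)=F, p1=F, p1=F] Δ:[p3=T, p2=T] refutes=False
  v=0100: Γ:[(p0 ∨ p0)=F, p1=T, p1=T] Δ:[p3=F, p2=F] refutes=False
  v=0101: Γ:[(p0 ∨ p0)=F, p1=T, p1=T] Δ:[p3=T, p2=F] refutes=False
  v=0110: Γ:[(p0 ∨ p0)=F, p1=T, p1=T] Δ:[p3=F, p2=T] refutes=False
  v=0111: Γ:[(p0 ∨ p0)=F, p1=T, p1=T] Δ:[p3=T, p2=T] refutes=False
  v=1000: Γ:[(p0 ∨ p0)=T, p1=F, p1=F] Δ:[p3=F, p2=F] refutes=False
  v=1001: Γ:[(p0 ∨ p0)=T, p1=F, p1=F] Δ:[p3=T, p2=F] refutes=False
  v=1010: Γ:[(p0 ∨ p0)=T, p1=F, p1=F] Δ:[p3=F, p2=T] refutes=False
  v=1011: Γ:[(p0 ∨ p0)=T, p1=F, p1=F] Δ:[p3=T, p2=T] refutes=False
  v=1100: Γ:[(p0 ∨ p0)=T, p1=T, p1=T] Δ:[p3=F, p2=F] refutes=True  ← countermodel

Result: NO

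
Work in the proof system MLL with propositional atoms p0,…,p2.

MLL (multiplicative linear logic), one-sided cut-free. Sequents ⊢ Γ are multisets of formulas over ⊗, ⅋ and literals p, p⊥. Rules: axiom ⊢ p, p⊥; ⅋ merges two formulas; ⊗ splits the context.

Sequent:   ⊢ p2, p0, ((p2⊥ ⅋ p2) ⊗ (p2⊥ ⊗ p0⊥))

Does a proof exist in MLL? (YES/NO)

Derivation (root first):
[⊗]  ⊢ p2, p0, ((p2⊥ ⅋ p2) ⊗ (p2⊥ ⊗ p0⊥))
  [⅋]  ⊢ (p2⊥ ⅋ p2)
    [Ax]  ⊢ p2, p2⊥
  [⊗]  ⊢ p2, p0, (p2⊥ ⊗ p0⊥)
    [Ax]  ⊢ p2, p2⊥
    [Ax]  ⊢ p0, p0⊥

Result: YES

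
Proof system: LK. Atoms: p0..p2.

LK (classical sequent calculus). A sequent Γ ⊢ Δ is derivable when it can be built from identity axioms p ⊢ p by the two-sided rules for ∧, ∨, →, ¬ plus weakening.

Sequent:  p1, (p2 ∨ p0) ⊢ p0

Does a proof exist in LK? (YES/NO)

Truth-table refutation:
  v=000: Γ:[p1=F, (p2 ∨ p0)=F] Δ:[p0=F] refutes=False
  v=001: Γ:[p1=F, (p2 ∨ p0)=T] Δ:[p0=F] refutes=False
  v=010: Γ:[p1=T, (p2 ∨ p0)=F] Δ:[p0=F] refutes=False
  v=011: Γ:[p1=T, (p2 ∨ p0)=T] Δ:[p0=F] refutes=True  ← countermodel

Result: NO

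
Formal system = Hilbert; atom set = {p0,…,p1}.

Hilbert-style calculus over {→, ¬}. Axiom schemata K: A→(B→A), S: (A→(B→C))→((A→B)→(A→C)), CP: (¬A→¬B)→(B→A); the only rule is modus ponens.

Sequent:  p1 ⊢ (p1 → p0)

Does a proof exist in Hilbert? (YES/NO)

Search for a countermodel by truth-table:
  v=00: Γ:[p1=F] Δ:[(p1 → p0)=T] refutes=False
  v=01: Γ:[p1=T] Δ:[(p1 → p0)=F] refutes=True  ← countermodel

Result: NO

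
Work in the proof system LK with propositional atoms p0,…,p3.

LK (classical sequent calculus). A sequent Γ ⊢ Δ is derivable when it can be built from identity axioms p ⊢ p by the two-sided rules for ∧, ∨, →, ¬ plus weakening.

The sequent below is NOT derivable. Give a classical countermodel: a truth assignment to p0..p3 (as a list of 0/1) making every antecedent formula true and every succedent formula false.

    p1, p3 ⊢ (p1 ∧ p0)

Search for a countermodel by truth-table:
  v=0000: Γ:[p1=F, p3=F] Δ:[(p1 ∧ p0)=F] refutes=False
  v=0001: Γ:[p1=F, p3=T] Δ:[(p1 ∧ p0)=F] refutes=False
  v=0010: Γ:[p1=F, p3=F] Δ:[(p1 ∧ p0)=F] refutes=False
  v=0011: Γ:[p1=F, p3=T] Δ:[(p1 ∧ p0)=F] refutes=False
  v=0100: Γ:[p1=T, p3=F] Δ:[(p1 ∧ p0)=F] refutes=False
  v=0101: Γ:[p1=T, p3=T] Δ:[(p1 ∧ p0)=F] refutes=True  ← countermodel

Result: [0, 1, 0, 1]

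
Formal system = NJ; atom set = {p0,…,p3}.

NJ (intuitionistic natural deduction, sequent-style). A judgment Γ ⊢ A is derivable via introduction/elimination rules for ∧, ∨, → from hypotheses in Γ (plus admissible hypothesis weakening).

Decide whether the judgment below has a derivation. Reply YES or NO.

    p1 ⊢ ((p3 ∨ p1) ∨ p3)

Derivation (root first):
[∨I₁] p1 ⊢ ((p3 ∨ p1) ∨ p3)
  [∨I₂] p1 ⊢ (p3 ∨ p1)
    [Ax] p1 ⊢ p1

Result: YES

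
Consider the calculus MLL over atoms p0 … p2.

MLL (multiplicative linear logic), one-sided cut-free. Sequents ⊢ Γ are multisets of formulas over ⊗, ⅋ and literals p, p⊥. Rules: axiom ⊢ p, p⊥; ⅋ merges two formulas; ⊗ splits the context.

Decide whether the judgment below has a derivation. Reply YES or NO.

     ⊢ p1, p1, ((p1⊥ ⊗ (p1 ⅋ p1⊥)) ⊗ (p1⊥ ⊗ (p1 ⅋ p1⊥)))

Derivation (root first):
[⊗]  ⊢ p1, p1, ((p1⊥ ⊗ (p1 ⅋ p1⊥)) ⊗ (p1⊥ ⊗ (p1 ⅋ p1⊥)))
  [⊗]  ⊢ p1, (p1⊥ ⊗ (p1 ⅋ p1⊥))
    [Ax]  ⊢ p1, p1⊥
    [⅋]  ⊢ (p1 ⅋ p1⊥)
      [Ax]  ⊢ p1, p1⊥
  [⊗]  ⊢ p1, (p1⊥ ⊗ (p1 ⅋ p1⊥))
    [Ax]  ⊢ p1, p1⊥
    [⅋]  ⊢ (p1 ⅋ p1⊥)
      [Ax]  ⊢ p1, p1⊥

Result: YES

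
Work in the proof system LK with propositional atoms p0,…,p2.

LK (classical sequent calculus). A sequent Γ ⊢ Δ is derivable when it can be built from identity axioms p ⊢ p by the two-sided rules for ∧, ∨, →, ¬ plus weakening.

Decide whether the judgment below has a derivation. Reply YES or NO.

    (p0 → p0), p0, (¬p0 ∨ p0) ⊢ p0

Derivation trace:
[∨L] (p0 → p0), p0, (¬p0 ∨ p0) ⊢ p0
  [¬L] p0, (p0 → p0), ¬p0 ⊢ 
    [→L] p0, (p0 → p0) ⊢ p0
      [Ax] p0 ⊢ p0
      [Ax] p0 ⊢ p0
  [Ax] p0 ⊢ p0

Result: YES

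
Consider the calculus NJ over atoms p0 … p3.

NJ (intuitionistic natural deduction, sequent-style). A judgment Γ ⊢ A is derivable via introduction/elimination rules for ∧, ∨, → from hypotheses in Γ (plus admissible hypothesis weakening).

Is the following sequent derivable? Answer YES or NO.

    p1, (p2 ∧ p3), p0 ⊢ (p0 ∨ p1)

Proof tree:
[Wk] p1, (p2 ∧ p3), p0 ⊢ (p0 ∨ p1)
  [∨I₂] p1, (p2 ∧ p3) ⊢ (p0 ∨ p1)
    [Wk] p1, (p2 ∧ p3) ⊢ p1
      [Ax] p1 ⊢ p1

Result: YES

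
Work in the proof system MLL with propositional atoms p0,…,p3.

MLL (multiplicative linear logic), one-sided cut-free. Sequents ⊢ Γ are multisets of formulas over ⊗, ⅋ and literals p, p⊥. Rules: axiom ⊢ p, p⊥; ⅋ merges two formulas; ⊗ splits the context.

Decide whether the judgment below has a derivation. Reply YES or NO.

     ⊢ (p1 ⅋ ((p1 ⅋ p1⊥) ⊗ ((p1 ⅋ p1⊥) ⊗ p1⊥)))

Derivation (root first):
[⅋]  ⊢ (p1 ⅋ ((p1 ⅋ p1⊥) ⊗ ((p1 ⅋ p1⊥) ⊗ p1⊥)))
  [⊗]  ⊢ p1, ((p1 ⅋ p1⊥) ⊗ ((p1 ⅋ p1⊥) ⊗ p1⊥))
    [⅋]  ⊢ (p1 ⅋ p1⊥)
      [Ax]  ⊢ p1, p1⊥
    [⊗]  ⊢ p1, ((p1 ⅋ p1⊥) ⊗ p1⊥)
      [⅋]  ⊢ (p1 ⅋ p1⊥)
        [Ax]  ⊢ p1, p1⊥
      [Ax]  ⊢ p1, p1⊥

Result: YES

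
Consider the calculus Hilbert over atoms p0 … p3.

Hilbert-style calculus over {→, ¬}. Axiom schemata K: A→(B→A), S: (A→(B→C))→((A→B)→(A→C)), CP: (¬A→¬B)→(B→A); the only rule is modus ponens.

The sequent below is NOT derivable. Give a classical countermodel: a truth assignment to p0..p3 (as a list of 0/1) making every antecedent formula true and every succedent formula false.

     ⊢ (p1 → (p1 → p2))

Enumerate valuations to refute Γ ⊢ Δ:
  v=0000: Γ:[] Δ:[(p1 → (p1 → p2))=T] refutes=False
  v=0001: Γ:[] Δ:[(p1 → (p1 → p2))=T] refutes=False
  v=0010: Γ:[] Δ:[(p1 → (p1 → p2))=T] refutes=False
  v=0011: Γ:[] Δ:[(p1 → (p1 → p2))=T] refutes=False
  v=0100: Γ:[] Δ:[(p1 → (p1 → p2))=F] refutes=True  ← countermodel

Result: [0, 1, 0, 0]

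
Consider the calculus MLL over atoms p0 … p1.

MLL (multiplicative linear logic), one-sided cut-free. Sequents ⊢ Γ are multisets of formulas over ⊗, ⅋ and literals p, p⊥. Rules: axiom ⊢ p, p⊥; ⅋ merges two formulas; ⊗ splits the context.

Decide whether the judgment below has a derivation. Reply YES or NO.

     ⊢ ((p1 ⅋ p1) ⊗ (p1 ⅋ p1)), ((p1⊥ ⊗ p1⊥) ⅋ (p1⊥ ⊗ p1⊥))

Proof tree:
[⅋]  ⊢ ((p1 ⅋ p1) ⊗ (p1 ⅋ p1)), ((p1⊥ ⊗ p1⊥) ⅋ (p1⊥ ⊗ p1⊥))
  [⊗]  ⊢ (p1⊥ ⊗ p1⊥), (p1⊥ ⊗ p1⊥), ((p1 ⅋ p1) ⊗ (p1 ⅋ p1))
    [⅋]  ⊢ (p1⊥ ⊗ p1⊥), (p1 ⅋ p1)
      [⊗]  ⊢ p1, p1, (p1⊥ ⊗ p1⊥)
        [Ax]  ⊢ p1, p1⊥
        [Ax]  ⊢ p1, p1⊥
    [⅋]  ⊢ (p1⊥ ⊗ p1⊥), (p1 ⅋ p1)
      [⊗]  ⊢ p1, p1, (p1⊥ ⊗ p1⊥)
        [Ax]  ⊢ p1, p1⊥
        [Ax]  ⊢ p1, p1⊥

Result: YES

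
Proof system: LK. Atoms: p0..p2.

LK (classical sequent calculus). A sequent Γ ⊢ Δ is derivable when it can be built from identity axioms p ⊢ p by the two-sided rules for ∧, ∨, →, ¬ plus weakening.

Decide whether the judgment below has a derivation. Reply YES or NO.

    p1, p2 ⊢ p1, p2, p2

Derivation trace:
[WL] p1, p2 ⊢ p1, p2, p2
  [WR] p1 ⊢ p1, p2, p2
    [WR] p1 ⊢ p1, p2
      [Ax] p1 ⊢ p1

Result: YES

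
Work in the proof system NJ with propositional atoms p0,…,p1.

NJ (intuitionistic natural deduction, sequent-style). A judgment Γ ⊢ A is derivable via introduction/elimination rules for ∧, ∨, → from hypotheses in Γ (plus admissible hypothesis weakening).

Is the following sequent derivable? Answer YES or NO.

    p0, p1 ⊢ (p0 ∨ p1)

Proof tree:
[Wk] p0, p1 ⊢ (p0 ∨ p1)
  [∨I₁] p0 ⊢ (p0 ∨ p1)
    [Ax] p0 ⊢ p0

Result: YES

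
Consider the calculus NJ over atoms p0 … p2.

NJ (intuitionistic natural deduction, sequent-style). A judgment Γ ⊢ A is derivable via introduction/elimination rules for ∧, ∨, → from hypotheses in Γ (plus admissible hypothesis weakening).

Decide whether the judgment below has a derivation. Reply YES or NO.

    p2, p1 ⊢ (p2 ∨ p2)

Proof tree:
[Wk] p2, p1 ⊢ (p2 ∨ p2)
  [∨I₁] p2 ⊢ (p2 ∨ p2)
    [Ax] p2 ⊢ p2

Result: YES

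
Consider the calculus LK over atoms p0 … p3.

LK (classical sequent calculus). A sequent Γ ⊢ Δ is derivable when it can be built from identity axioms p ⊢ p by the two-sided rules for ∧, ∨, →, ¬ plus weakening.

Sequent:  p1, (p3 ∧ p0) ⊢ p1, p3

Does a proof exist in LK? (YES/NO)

Proof tree:
[∧L] p1, (p3 ∧ p0) ⊢ p1, p3
  [WL] p1, p0, p3 ⊢ p1, p3
    [WR] p1, p0 ⊢ p1, p3
      [WL] p1, p0 ⊢ p1
        [Ax] p1 ⊢ p1

Result: YES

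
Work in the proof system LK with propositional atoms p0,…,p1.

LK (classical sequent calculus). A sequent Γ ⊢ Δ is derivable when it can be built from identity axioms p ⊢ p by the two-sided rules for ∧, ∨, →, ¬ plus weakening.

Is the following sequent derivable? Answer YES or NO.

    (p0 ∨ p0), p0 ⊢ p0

Derivation (root first):
[WL] (p0 ∨ p0), p0 ⊢ p0
  [∨L] (p0 ∨ p0) ⊢ p0
    [Ax] p0 ⊢ p0
    [Ax] p0 ⊢ p0

Result: YES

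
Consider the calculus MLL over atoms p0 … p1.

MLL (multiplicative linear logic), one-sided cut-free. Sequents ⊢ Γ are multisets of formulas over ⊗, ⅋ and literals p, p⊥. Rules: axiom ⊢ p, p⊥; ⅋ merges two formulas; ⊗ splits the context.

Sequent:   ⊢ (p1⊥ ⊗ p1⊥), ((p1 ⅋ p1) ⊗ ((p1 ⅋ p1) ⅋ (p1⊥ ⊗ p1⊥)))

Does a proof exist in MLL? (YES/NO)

Proof tree:
[⊗]  ⊢ (p1⊥ ⊗ p1⊥), ((p1 ⅋ p1) ⊗ ((p1 ⅋ p1) ⅋ (p1⊥ ⊗ p1⊥)))
  [⅋]  ⊢ (p1⊥ ⊗ p1⊥), (p1 ⅋ p1)
    [⊗]  ⊢ p1, p1, (p1⊥ ⊗ p1⊥)
      [Ax]  ⊢ p1, p1⊥
      [Ax]  ⊢ p1, p1⊥
  [⅋]  ⊢ ((p1 ⅋ p1) ⅋ (p1⊥ ⊗ p1⊥))
    [⅋]  ⊢ (p1⊥ ⊗ p1⊥), (p1 ⅋ p1)
      [⊗]  ⊢ p1, p1, (p1⊥ ⊗ p1⊥)
        [Ax]  ⊢ p1, p1⊥
        [Ax]  ⊢ p1, p1⊥

Result: YES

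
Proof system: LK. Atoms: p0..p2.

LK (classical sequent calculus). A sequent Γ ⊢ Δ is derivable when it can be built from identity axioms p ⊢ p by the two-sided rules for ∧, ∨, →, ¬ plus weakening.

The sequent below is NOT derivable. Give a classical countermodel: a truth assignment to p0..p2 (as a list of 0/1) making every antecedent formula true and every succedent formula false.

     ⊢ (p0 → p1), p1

Truth-table refutation:
  v=000: Γ:[] Δ:[(p0 → p1)=T, p1=F] refutes=False
  v=001: Γ:[] Δ:[(p0 → p1)=T, p1=F] refutes=False
  v=010: Γ:[] Δ:[(p0 → p1)=T, p1=T] refutes=False
  v=011: Γ:[] Δ:[(p0 → p1)=T, p1=T] refutes=False
  v=100: Γ:[] Δ:[(p0 → p1)=F, p1=F] refutes=True  ← countermodel

Result: [1, 0, 0]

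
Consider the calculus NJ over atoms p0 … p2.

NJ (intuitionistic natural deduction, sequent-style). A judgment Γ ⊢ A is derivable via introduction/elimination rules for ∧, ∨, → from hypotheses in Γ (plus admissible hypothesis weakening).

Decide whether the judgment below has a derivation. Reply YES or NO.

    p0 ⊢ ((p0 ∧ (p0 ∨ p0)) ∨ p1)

Derivation trace:
[∨I₁] p0 ⊢ ((p0 ∧ (p0 ∨ p0)) ∨ p1)
  [∧I] p0 ⊢ (p0 ∧ (p0 ∨ p0))
    [Ax] p0 ⊢ p0
    [∨I₁] p0 ⊢ (p0 ∨ p0)
      [Ax] p0 ⊢ p0

Result: YES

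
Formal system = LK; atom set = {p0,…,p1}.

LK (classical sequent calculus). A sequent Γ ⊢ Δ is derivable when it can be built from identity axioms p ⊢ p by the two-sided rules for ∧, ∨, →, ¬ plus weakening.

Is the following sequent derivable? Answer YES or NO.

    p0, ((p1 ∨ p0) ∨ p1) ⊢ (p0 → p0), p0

Proof tree:
[∨L] p0, ((p1 ∨ p0) ∨ p1) ⊢ (p0 → p0), p0
  [→R] (p1 ∨ p0) ⊢ (p0 → p0)
    [∨L] p0, (p1 ∨ p0) ⊢ p0
      [WL] p0, p1 ⊢ p0
        [Ax] p0 ⊢ p0
      [Ax] p0 ⊢ p0
  [WL] p0, p1 ⊢ p0
    [Ax] p0 ⊢ p0

Result: YES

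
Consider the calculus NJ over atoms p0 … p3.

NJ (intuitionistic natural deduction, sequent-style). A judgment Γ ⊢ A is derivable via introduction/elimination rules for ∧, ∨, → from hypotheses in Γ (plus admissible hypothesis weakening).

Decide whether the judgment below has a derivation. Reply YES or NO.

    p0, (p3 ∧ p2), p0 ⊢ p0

Proof tree:
[Wk] p0, (p3 ∧ p2), p0 ⊢ p0
  [Wk] p0, (p3 ∧ p2) ⊢ p0
    [Ax] p0 ⊢ p0

Result: YES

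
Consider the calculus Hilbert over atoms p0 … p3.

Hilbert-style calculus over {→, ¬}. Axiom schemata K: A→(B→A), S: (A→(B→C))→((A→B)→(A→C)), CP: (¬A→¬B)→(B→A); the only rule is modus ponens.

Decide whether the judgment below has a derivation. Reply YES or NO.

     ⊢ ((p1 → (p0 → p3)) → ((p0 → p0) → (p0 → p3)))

Enumerate valuations to refute Γ ⊢ Δ:
  v=0000: Γ:[] Δ:[((p1 → (p0 → p3)) → ((p0 → p0) → (p0 → p3)))=T] refutes=False
  v=0001: Γ:[] Δ:[((p1 → (p0 → p3)) → ((p0 → p0) → (p0 → p3)))=T] refutes=False
  v=0010: Γ:[] Δ:[((p1 → (p0 → p3)) → ((p0 → p0) → (p0 → p3)))=T] refutes=False
  v=0011: Γ:[] Δ:[((p1 → (p0 → p3)) → ((p0 → p0) → (p0 → p3)))=T] refutes=False
  v=0100: Γ:[] Δ:[((p1 → (p0 → p3)) → ((p0 → p0) → (p0 → p3)))=T] refutes=False
  v=0101: Γ:[] Δ:[((p1 → (p0 → p3)) → ((p0 → p0) → (p0 → p3)))=T] refutes=False
  v=0110: Γ:[] Δ:[((p1 → (p0 → p3)) → ((p0 → p0) → (p0 → p3)))=T] refutes=False
  v=0111: Γ:[] Δ:[((p1 → (p0 → p3)) → ((p0 → p0) → (p0 → p3)))=T] refutes=False
  v=1000: Γ:[] Δ:[((p1 → (p0 → p3)) → ((p0 → p0) → (p0 → p3)))=F] refutes=True  ← countermodel

Result: NO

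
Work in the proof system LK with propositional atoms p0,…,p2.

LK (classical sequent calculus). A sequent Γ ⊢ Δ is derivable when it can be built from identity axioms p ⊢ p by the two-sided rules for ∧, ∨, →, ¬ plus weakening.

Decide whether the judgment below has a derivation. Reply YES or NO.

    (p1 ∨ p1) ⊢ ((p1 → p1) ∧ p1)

Derivation (root first):
[∧R] (p1 ∨ p1) ⊢ ((p1 → p1) ∧ p1)
  [→R]  ⊢ (p1 → p1)
    [Ax] p1 ⊢ p1
  [∨L] (p1 ∨ p1) ⊢ p1
    [Ax] p1 ⊢ p1
    [Ax] p1 ⊢ p1

Result: YES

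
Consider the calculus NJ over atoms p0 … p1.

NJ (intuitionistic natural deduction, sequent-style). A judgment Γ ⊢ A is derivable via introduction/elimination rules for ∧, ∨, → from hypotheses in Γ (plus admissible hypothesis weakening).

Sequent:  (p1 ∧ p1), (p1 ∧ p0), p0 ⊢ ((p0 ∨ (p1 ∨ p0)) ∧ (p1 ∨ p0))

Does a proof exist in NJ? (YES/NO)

Derivation trace:
[∧I] (p1 ∧ p1), (p1 ∧ p0), p0 ⊢ ((p0 ∨ (p1 ∨ p0)) ∧ (p1 ∨ p0))
  [Wk] p0, (p1 ∧ p1) ⊢ (p0 ∨ (p1 ∨ p0))
    [∨I₂] p0 ⊢ (p0 ∨ (p1 ∨ p0))
      [∨I₂] p0 ⊢ (p1 ∨ p0)
        [Ax] p0 ⊢ p0
  [Wk] p0, (p1 ∧ p0) ⊢ (p1 ∨ p0)
    [∨I₂] p0 ⊢ (p1 ∨ p0)
      [Ax] p0 ⊢ p0

Result: YES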